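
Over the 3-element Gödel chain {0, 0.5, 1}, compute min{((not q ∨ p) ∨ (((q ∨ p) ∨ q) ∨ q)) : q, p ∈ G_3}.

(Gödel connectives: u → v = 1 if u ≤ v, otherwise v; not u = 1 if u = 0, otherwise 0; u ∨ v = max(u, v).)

The minimum is attained at q = 0.5, p = 0:
  not q: Gödel ¬ of 0.5 = 0 (operand ≠ 0)
  (not q ∨ p) = max(0, 0) = 0
  (q ∨ p) = max(0.5, 0) = 0.5
  ((q ∨ p) ∨ q) = max(0.5, 0.5) = 0.5
  (((q ∨ p) ∨ q) ∨ q) = max(0.5, 0.5) = 0.5
  ((not q ∨ p) ∨ (((q ∨ p) ∨ q) ∨ q)) = max(0, 0.5) = 0.5
Checking all 9 assignments confirms none give a value below 0.50.

0.50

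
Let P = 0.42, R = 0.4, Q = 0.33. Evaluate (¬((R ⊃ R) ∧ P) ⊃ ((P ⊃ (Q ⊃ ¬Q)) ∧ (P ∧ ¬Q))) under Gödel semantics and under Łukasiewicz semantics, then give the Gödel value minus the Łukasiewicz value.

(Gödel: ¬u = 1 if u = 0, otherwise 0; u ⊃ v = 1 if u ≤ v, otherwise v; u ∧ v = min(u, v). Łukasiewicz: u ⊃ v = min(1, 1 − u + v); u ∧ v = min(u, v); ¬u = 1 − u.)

Gödel evaluation:
  (R ⊃ R): 0.4 ≤ 0.4, so result = 1
  ((R ⊃ R) ∧ P) = min(1, 0.42) = 0.42
  ¬((R ⊃ R) ∧ P): Gödel ¬ of 0.42 = 0 (operand ≠ 0)
  ¬Q: Gödel ¬ of 0.33 = 0 (operand ≠ 0)
  (Q ⊃ ¬Q): 0.33 > 0, so result = 0
  (P ⊃ (Q ⊃ ¬Q)): 0.42 > 0, so result = 0
  ¬Q: Gödel ¬ of 0.33 = 0 (operand ≠ 0)
  (P ∧ ¬Q) = min(0.42, 0) = 0
  ((P ⊃ (Q ⊃ ¬Q)) ∧ (P ∧ ¬Q)) = min(0, 0) = 0
  (¬((R ⊃ R) ∧ P) ⊃ ((P ⊃ (Q ⊃ ¬Q)) ∧ (P ∧ ¬Q))): 0 ≤ 0, so result = 1
  Gödel value = 1
Łukasiewicz evaluation:
  (R ⊃ R): min(1, 1 − 0.4 + 0.4) = 1
  ((R ⊃ R) ∧ P) = min(1, 0.42) = 0.42
  ¬((R ⊃ R) ∧ P): Łukasiewicz ¬ gives 1 − 0.42 = 0.58
  ¬Q: Łukasiewicz ¬ gives 1 − 0.33 = 0.67
  (Q ⊃ ¬Q): min(1, 1 − 0.33 + 0.67) = 1
  (P ⊃ (Q ⊃ ¬Q)): min(1, 1 − 0.42 + 1) = 1
  ¬Q: Łukasiewicz ¬ gives 1 − 0.33 = 0.67
  (P ∧ ¬Q) = min(0.42, 0.67) = 0.42
  ((P ⊃ (Q ⊃ ¬Q)) ∧ (P ∧ ¬Q)) = min(1, 0.42) = 0.42
  (¬((R ⊃ R) ∧ P) ⊃ ((P ⊃ (Q ⊃ ¬Q)) ∧ (P ∧ ¬Q))): min(1, 1 − 0.58 + 0.42) = 0.84
  Łukasiewicz value = 0.84
Difference: 1 − 0.84 = 0.16

0.16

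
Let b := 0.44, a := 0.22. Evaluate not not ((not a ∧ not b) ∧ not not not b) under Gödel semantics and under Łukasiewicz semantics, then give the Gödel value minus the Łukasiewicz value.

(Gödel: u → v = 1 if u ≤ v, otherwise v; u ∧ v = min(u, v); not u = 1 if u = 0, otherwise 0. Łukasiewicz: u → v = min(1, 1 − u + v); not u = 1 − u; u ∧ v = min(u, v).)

Gödel evaluation:
  not a: Gödel ¬ of 0.22 = 0 (operand ≠ 0)
  not b: Gödel ¬ of 0.44 = 0 (operand ≠ 0)
  (not a ∧ not b) = min(0, 0) = 0
  not b: Gödel ¬ of 0.44 = 0 (operand ≠ 0)
  not not b: Gödel ¬ of 0 = 1 (operand is 0)
  not not not b: Gödel ¬ of 1 = 0 (operand ≠ 0)
  ((not a ∧ not b) ∧ not not not b) = min(0, 0) = 0
  not ((not a ∧ not b) ∧ not not not b): Gödel ¬ of 0 = 1 (operand is 0)
  not not ((not a ∧ not b) ∧ not not not b): Gödel ¬ of 1 = 0 (operand ≠ 0)
  Gödel value = 0
Łukasiewicz evaluation:
  not a: Łukasiewicz ¬ gives 1 − 0.22 = 0.78
  not b: Łukasiewicz ¬ gives 1 − 0.44 = 0.56
  (not a ∧ not b) = min(0.78, 0.56) = 0.56
  not b: Łukasiewicz ¬ gives 1 − 0.44 = 0.56
  not not b: Łukasiewicz ¬ gives 1 − 0.56 = 0.44
  not not not b: Łukasiewicz ¬ gives 1 − 0.44 = 0.56
  ((not a ∧ not b) ∧ not not not b) = min(0.56, 0.56) = 0.56
  not ((not a ∧ not b) ∧ not not not b): Łukasiewicz ¬ gives 1 − 0.56 = 0.44
  not not ((not a ∧ not b) ∧ not not not b): Łukasiewicz ¬ gives 1 − 0.44 = 0.56
  Łukasiewicz value = 0.56
Difference: 0 − 0.56 = -0.56

-0.56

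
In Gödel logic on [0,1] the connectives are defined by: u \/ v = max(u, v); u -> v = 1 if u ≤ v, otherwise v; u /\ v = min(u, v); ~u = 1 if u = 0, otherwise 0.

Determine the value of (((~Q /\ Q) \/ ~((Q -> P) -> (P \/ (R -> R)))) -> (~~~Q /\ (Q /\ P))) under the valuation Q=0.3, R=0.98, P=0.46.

1.00

~Q: Gödel ¬ of 0.3 = 0 (operand ≠ 0)
(~Q /\ Q) = min(0, 0.3) = 0
(Q -> P): 0.3 ≤ 0.46, so result = 1
(R -> R): 0.98 ≤ 0.98, so result = 1
(P \/ (R -> R)) = max(0.46, 1) = 1
((Q -> P) -> (P \/ (R -> R))): 1 ≤ 1, so result = 1
~((Q -> P) -> (P \/ (R -> R))): Gödel ¬ of 1 = 0 (operand ≠ 0)
((~Q /\ Q) \/ ~((Q -> P) -> (P \/ (R -> R)))) = max(0, 0) = 0
~Q: Gödel ¬ of 0.3 = 0 (operand ≠ 0)
~~Q: Gödel ¬ of 0 = 1 (operand is 0)
~~~Q: Gödel ¬ of 1 = 0 (operand ≠ 0)
(Q /\ P) = min(0.3, 0.46) = 0.3
(~~~Q /\ (Q /\ P)) = min(0, 0.3) = 0
(((~Q /\ Q) \/ ~((Q -> P) -> (P \/ (R -> R)))) -> (~~~Q /\ (Q /\ P))): 0 ≤ 0, so result = 1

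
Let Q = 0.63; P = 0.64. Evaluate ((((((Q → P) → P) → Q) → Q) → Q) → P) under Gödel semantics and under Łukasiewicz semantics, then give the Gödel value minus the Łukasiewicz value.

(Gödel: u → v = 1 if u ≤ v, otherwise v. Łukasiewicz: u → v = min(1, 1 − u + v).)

0.35

Gödel evaluation:
  (Q → P): 0.63 ≤ 0.64, so result = 1
  ((Q → P) → P): 1 > 0.64, so result = 0.64
  (((Q → P) → P) → Q): 0.64 > 0.63, so result = 0.63
  ((((Q → P) → P) → Q) → Q): 0.63 ≤ 0.63, so result = 1
  (((((Q → P) → P) → Q) → Q) → Q): 1 > 0.63, so result = 0.63
  ((((((Q → P) → P) → Q) → Q) → Q) → P): 0.63 ≤ 0.64, so result = 1
  Gödel value = 1
Łukasiewicz evaluation:
  (Q → P): min(1, 1 − 0.63 + 0.64) = 1
  ((Q → P) → P): min(1, 1 − 1 + 0.64) = 0.64
  (((Q → P) → P) → Q): min(1, 1 − 0.64 + 0.63) = 0.99
  ((((Q → P) → P) → Q) → Q): min(1, 1 − 0.99 + 0.63) = 0.64
  (((((Q → P) → P) → Q) → Q) → Q): min(1, 1 − 0.64 + 0.63) = 0.99
  ((((((Q → P) → P) → Q) → Q) → Q) → P): min(1, 1 − 0.99 + 0.64) = 0.65
  Łukasiewicz value = 0.65
Difference: 1 − 0.65 = 0.35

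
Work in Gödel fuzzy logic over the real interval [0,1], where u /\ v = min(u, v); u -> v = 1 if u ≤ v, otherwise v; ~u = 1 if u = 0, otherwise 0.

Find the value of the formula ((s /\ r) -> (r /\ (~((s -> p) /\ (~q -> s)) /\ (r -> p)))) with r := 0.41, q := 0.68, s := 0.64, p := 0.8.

(s /\ r) = min(0.64, 0.41) = 0.41
(s -> p): 0.64 ≤ 0.8, so result = 1
~q: Gödel ¬ of 0.68 = 0 (operand ≠ 0)
(~q -> s): 0 ≤ 0.64, so result = 1
((s -> p) /\ (~q -> s)) = min(1, 1) = 1
~((s -> p) /\ (~q -> s)): Gödel ¬ of 1 = 0 (operand ≠ 0)
(r -> p): 0.41 ≤ 0.8, so result = 1
(~((s -> p) /\ (~q -> s)) /\ (r -> p)) = min(0, 1) = 0
(r /\ (~((s -> p) /\ (~q -> s)) /\ (r -> p))) = min(0.41, 0) = 0
((s /\ r) -> (r /\ (~((s -> p) /\ (~q -> s)) /\ (r -> p)))): 0.41 > 0, so result = 0

0.00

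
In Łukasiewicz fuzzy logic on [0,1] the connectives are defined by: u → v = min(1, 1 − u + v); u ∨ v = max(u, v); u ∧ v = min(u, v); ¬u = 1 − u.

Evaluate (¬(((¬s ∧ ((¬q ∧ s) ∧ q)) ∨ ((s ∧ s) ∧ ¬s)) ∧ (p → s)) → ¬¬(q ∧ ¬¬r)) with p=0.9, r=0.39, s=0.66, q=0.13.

0.47

¬s: Łukasiewicz ¬ gives 1 − 0.66 = 0.34
¬q: Łukasiewicz ¬ gives 1 − 0.13 = 0.87
(¬q ∧ s) = min(0.87, 0.66) = 0.66
((¬q ∧ s) ∧ q) = min(0.66, 0.13) = 0.13
(¬s ∧ ((¬q ∧ s) ∧ q)) = min(0.34, 0.13) = 0.13
(s ∧ s) = min(0.66, 0.66) = 0.66
¬s: Łukasiewicz ¬ gives 1 − 0.66 = 0.34
((s ∧ s) ∧ ¬s) = min(0.66, 0.34) = 0.34
((¬s ∧ ((¬q ∧ s) ∧ q)) ∨ ((s ∧ s) ∧ ¬s)) = max(0.13, 0.34) = 0.34
(p → s): min(1, 1 − 0.9 + 0.66) = 0.76
(((¬s ∧ ((¬q ∧ s) ∧ q)) ∨ ((s ∧ s) ∧ ¬s)) ∧ (p → s)) = min(0.34, 0.76) = 0.34
¬(((¬s ∧ ((¬q ∧ s) ∧ q)) ∨ ((s ∧ s) ∧ ¬s)) ∧ (p → s)): Łukasiewicz ¬ gives 1 − 0.34 = 0.66
¬r: Łukasiewicz ¬ gives 1 − 0.39 = 0.61
¬¬r: Łukasiewicz ¬ gives 1 − 0.61 = 0.39
(q ∧ ¬¬r) = min(0.13, 0.39) = 0.13
¬(q ∧ ¬¬r): Łukasiewicz ¬ gives 1 − 0.13 = 0.87
¬¬(q ∧ ¬¬r): Łukasiewicz ¬ gives 1 − 0.87 = 0.13
(¬(((¬s ∧ ((¬q ∧ s) ∧ q)) ∨ ((s ∧ s) ∧ ¬s)) ∧ (p → s)) → ¬¬(q ∧ ¬¬r)): min(1, 1 − 0.66 + 0.13) = 0.47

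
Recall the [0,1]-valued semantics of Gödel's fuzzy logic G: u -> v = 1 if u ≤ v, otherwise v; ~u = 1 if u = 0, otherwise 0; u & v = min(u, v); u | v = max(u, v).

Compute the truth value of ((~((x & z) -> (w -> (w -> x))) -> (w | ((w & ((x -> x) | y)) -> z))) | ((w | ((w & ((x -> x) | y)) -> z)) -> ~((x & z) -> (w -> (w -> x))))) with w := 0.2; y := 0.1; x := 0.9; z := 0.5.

1.00

(x & z) = min(0.9, 0.5) = 0.5
(w -> x): 0.2 ≤ 0.9, so result = 1
(w -> (w -> x)): 0.2 ≤ 1, so result = 1
((x & z) -> (w -> (w -> x))): 0.5 ≤ 1, so result = 1
~((x & z) -> (w -> (w -> x))): Gödel ¬ of 1 = 0 (operand ≠ 0)
(x -> x): 0.9 ≤ 0.9, so result = 1
((x -> x) | y) = max(1, 0.1) = 1
(w & ((x -> x) | y)) = min(0.2, 1) = 0.2
((w & ((x -> x) | y)) -> z): 0.2 ≤ 0.5, so result = 1
(w | ((w & ((x -> x) | y)) -> z)) = max(0.2, 1) = 1
(~((x & z) -> (w -> (w -> x))) -> (w | ((w & ((x -> x) | y)) -> z))): 0 ≤ 1, so result = 1
(x -> x): 0.9 ≤ 0.9, so result = 1
((x -> x) | y) = max(1, 0.1) = 1
(w & ((x -> x) | y)) = min(0.2, 1) = 0.2
((w & ((x -> x) | y)) -> z): 0.2 ≤ 0.5, so result = 1
(w | ((w & ((x -> x) | y)) -> z)) = max(0.2, 1) = 1
(x & z) = min(0.9, 0.5) = 0.5
(w -> x): 0.2 ≤ 0.9, so result = 1
(w -> (w -> x)): 0.2 ≤ 1, so result = 1
((x & z) -> (w -> (w -> x))): 0.5 ≤ 1, so result = 1
~((x & z) -> (w -> (w -> x))): Gödel ¬ of 1 = 0 (operand ≠ 0)
((w | ((w & ((x -> x) | y)) -> z)) -> ~((x & z) -> (w -> (w -> x)))): 1 > 0, so result = 0
((~((x & z) -> (w -> (w -> x))) -> (w | ((w & ((x -> x) | y)) -> z))) | ((w | ((w & ((x -> x) | y)) -> z)) -> ~((x & z) -> (w -> (w -> x))))) = max(1, 0) = 1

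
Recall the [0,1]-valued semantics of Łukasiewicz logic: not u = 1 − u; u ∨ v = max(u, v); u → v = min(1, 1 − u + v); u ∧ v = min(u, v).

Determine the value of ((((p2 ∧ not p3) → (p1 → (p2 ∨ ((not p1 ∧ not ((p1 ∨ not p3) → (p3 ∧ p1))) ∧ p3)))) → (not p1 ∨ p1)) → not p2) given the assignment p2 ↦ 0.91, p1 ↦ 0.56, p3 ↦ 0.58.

not p3: Łukasiewicz ¬ gives 1 − 0.58 = 0.42
(p2 ∧ not p3) = min(0.91, 0.42) = 0.42
not p1: Łukasiewicz ¬ gives 1 − 0.56 = 0.44
not p3: Łukasiewicz ¬ gives 1 − 0.58 = 0.42
(p1 ∨ not p3) = max(0.56, 0.42) = 0.56
(p3 ∧ p1) = min(0.58, 0.56) = 0.56
((p1 ∨ not p3) → (p3 ∧ p1)): min(1, 1 − 0.56 + 0.56) = 1
not ((p1 ∨ not p3) → (p3 ∧ p1)): Łukasiewicz ¬ gives 1 − 1 = 0
(not p1 ∧ not ((p1 ∨ not p3) → (p3 ∧ p1))) = min(0.44, 0) = 0
((not p1 ∧ not ((p1 ∨ not p3) → (p3 ∧ p1))) ∧ p3) = min(0, 0.58) = 0
(p2 ∨ ((not p1 ∧ not ((p1 ∨ not p3) → (p3 ∧ p1))) ∧ p3)) = max(0.91, 0) = 0.91
(p1 → (p2 ∨ ((not p1 ∧ not ((p1 ∨ not p3) → (p3 ∧ p1))) ∧ p3))): min(1, 1 − 0.56 + 0.91) = 1
((p2 ∧ not p3) → (p1 → (p2 ∨ ((not p1 ∧ not ((p1 ∨ not p3) → (p3 ∧ p1))) ∧ p3)))): min(1, 1 − 0.42 + 1) = 1
not p1: Łukasiewicz ¬ gives 1 − 0.56 = 0.44
(not p1 ∨ p1) = max(0.44, 0.56) = 0.56
(((p2 ∧ not p3) → (p1 → (p2 ∨ ((not p1 ∧ not ((p1 ∨ not p3) → (p3 ∧ p1))) ∧ p3)))) → (not p1 ∨ p1)): min(1, 1 − 1 + 0.56) = 0.56
not p2: Łukasiewicz ¬ gives 1 − 0.91 = 0.09
((((p2 ∧ not p3) → (p1 → (p2 ∨ ((not p1 ∧ not ((p1 ∨ not p3) → (p3 ∧ p1))) ∧ p3)))) → (not p1 ∨ p1)) → not p2): min(1, 1 − 0.56 + 0.09) = 0.53

0.53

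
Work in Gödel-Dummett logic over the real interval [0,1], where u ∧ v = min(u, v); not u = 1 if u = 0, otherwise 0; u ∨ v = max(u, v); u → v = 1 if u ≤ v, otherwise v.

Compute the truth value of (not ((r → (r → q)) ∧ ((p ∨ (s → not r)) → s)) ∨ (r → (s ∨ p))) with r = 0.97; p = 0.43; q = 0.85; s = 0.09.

(r → q): 0.97 > 0.85, so result = 0.85
(r → (r → q)): 0.97 > 0.85, so result = 0.85
not r: Gödel ¬ of 0.97 = 0 (operand ≠ 0)
(s → not r): 0.09 > 0, so result = 0
(p ∨ (s → not r)) = max(0.43, 0) = 0.43
((p ∨ (s → not r)) → s): 0.43 > 0.09, so result = 0.09
((r → (r → q)) ∧ ((p ∨ (s → not r)) → s)) = min(0.85, 0.09) = 0.09
not ((r → (r → q)) ∧ ((p ∨ (s → not r)) → s)): Gödel ¬ of 0.09 = 0 (operand ≠ 0)
(s ∨ p) = max(0.09, 0.43) = 0.43
(r → (s ∨ p)): 0.97 > 0.43, so result = 0.43
(not ((r → (r → q)) ∧ ((p ∨ (s → not r)) → s)) ∨ (r → (s ∨ p))) = max(0, 0.43) = 0.43

0.43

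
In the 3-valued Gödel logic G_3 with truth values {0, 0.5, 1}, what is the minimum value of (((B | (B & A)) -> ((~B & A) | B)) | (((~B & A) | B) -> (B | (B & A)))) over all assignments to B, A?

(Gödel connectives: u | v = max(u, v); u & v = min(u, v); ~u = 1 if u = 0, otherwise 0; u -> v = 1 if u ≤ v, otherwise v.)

Every assignment gives 1. For instance at B = 0, A = 0:
  (B & A) = min(0, 0) = 0
  (B | (B & A)) = max(0, 0) = 0
  ~B: Gödel ¬ of 0 = 1 (operand is 0)
  (~B & A) = min(1, 0) = 0
  ((~B & A) | B) = max(0, 0) = 0
  ((B | (B & A)) -> ((~B & A) | B)): 0 ≤ 0, so result = 1
  ~B: Gödel ¬ of 0 = 1 (operand is 0)
  (~B & A) = min(1, 0) = 0
  ((~B & A) | B) = max(0, 0) = 0
  (B & A) = min(0, 0) = 0
  (B | (B & A)) = max(0, 0) = 0
  (((~B & A) | B) -> (B | (B & A))): 0 ≤ 0, so result = 1
  (((B | (B & A)) -> ((~B & A) | B)) | (((~B & A) | B) -> (B | (B & A)))) = max(1, 1) = 1
All 9 assignments give value 1 — the formula is a G_3-tautology.

1.00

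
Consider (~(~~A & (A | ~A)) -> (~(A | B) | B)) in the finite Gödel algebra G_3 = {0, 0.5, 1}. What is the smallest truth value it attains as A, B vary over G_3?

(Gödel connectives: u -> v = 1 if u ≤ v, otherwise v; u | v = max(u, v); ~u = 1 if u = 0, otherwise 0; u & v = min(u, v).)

0.50

The minimum is attained at A = 0, B = 0.5:
  ~A: Gödel ¬ of 0 = 1 (operand is 0)
  ~~A: Gödel ¬ of 1 = 0 (operand ≠ 0)
  ~A: Gödel ¬ of 0 = 1 (operand is 0)
  (A | ~A) = max(0, 1) = 1
  (~~A & (A | ~A)) = min(0, 1) = 0
  ~(~~A & (A | ~A)): Gödel ¬ of 0 = 1 (operand is 0)
  (A | B) = max(0, 0.5) = 0.5
  ~(A | B): Gödel ¬ of 0.5 = 0 (operand ≠ 0)
  (~(A | B) | B) = max(0, 0.5) = 0.5
  (~(~~A & (A | ~A)) -> (~(A | B) | B)): 1 > 0.5, so result = 0.5
Checking all 9 assignments confirms none give a value below 0.50.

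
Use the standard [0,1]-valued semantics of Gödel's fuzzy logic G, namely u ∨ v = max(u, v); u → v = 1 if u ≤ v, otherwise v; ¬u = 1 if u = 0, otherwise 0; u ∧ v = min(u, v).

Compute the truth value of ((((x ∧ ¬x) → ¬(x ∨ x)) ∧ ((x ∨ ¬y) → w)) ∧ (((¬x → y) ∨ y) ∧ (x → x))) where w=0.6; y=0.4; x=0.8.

¬x: Gödel ¬ of 0.8 = 0 (operand ≠ 0)
(x ∧ ¬x) = min(0.8, 0) = 0
(x ∨ x) = max(0.8, 0.8) = 0.8
¬(x ∨ x): Gödel ¬ of 0.8 = 0 (operand ≠ 0)
((x ∧ ¬x) → ¬(x ∨ x)): 0 ≤ 0, so result = 1
¬y: Gödel ¬ of 0.4 = 0 (operand ≠ 0)
(x ∨ ¬y) = max(0.8, 0) = 0.8
((x ∨ ¬y) → w): 0.8 > 0.6, so result = 0.6
(((x ∧ ¬x) → ¬(x ∨ x)) ∧ ((x ∨ ¬y) → w)) = min(1, 0.6) = 0.6
¬x: Gödel ¬ of 0.8 = 0 (operand ≠ 0)
(¬x → y): 0 ≤ 0.4, so result = 1
((¬x → y) ∨ y) = max(1, 0.4) = 1
(x → x): 0.8 ≤ 0.8, so result = 1
(((¬x → y) ∨ y) ∧ (x → x)) = min(1, 1) = 1
((((x ∧ ¬x) → ¬(x ∨ x)) ∧ ((x ∨ ¬y) → w)) ∧ (((¬x → y) ∨ y) ∧ (x → x))) = min(0.6, 1) = 0.6

0.60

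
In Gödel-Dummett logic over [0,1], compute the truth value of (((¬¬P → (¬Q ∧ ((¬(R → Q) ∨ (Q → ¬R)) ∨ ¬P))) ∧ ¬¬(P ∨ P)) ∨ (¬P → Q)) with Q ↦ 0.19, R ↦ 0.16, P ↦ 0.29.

¬P: Gödel ¬ of 0.29 = 0 (operand ≠ 0)
¬¬P: Gödel ¬ of 0 = 1 (operand is 0)
¬Q: Gödel ¬ of 0.19 = 0 (operand ≠ 0)
(R → Q): 0.16 ≤ 0.19, so result = 1
¬(R → Q): Gödel ¬ of 1 = 0 (operand ≠ 0)
¬R: Gödel ¬ of 0.16 = 0 (operand ≠ 0)
(Q → ¬R): 0.19 > 0, so result = 0
(¬(R → Q) ∨ (Q → ¬R)) = max(0, 0) = 0
¬P: Gödel ¬ of 0.29 = 0 (operand ≠ 0)
((¬(R → Q) ∨ (Q → ¬R)) ∨ ¬P) = max(0, 0) = 0
(¬Q ∧ ((¬(R → Q) ∨ (Q → ¬R)) ∨ ¬P)) = min(0, 0) = 0
(¬¬P → (¬Q ∧ ((¬(R → Q) ∨ (Q → ¬R)) ∨ ¬P))): 1 > 0, so result = 0
(P ∨ P) = max(0.29, 0.29) = 0.29
¬(P ∨ P): Gödel ¬ of 0.29 = 0 (operand ≠ 0)
¬¬(P ∨ P): Gödel ¬ of 0 = 1 (operand is 0)
((¬¬P → (¬Q ∧ ((¬(R → Q) ∨ (Q → ¬R)) ∨ ¬P))) ∧ ¬¬(P ∨ P)) = min(0, 1) = 0
¬P: Gödel ¬ of 0.29 = 0 (operand ≠ 0)
(¬P → Q): 0 ≤ 0.19, so result = 1
(((¬¬P → (¬Q ∧ ((¬(R → Q) ∨ (Q → ¬R)) ∨ ¬P))) ∧ ¬¬(P ∨ P)) ∨ (¬P → Q)) = max(0, 1) = 1

1.00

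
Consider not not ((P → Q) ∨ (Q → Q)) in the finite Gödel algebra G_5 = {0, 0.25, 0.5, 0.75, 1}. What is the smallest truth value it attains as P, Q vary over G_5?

1.00

Every assignment gives 1. For instance at P = 0, Q = 0:
  (P → Q): 0 ≤ 0, so result = 1
  (Q → Q): 0 ≤ 0, so result = 1
  ((P → Q) ∨ (Q → Q)) = max(1, 1) = 1
  not ((P → Q) ∨ (Q → Q)): Gödel ¬ of 1 = 0 (operand ≠ 0)
  not not ((P → Q) ∨ (Q → Q)): Gödel ¬ of 0 = 1 (operand is 0)
All 25 assignments give value 1 — the formula is a G_5-tautology.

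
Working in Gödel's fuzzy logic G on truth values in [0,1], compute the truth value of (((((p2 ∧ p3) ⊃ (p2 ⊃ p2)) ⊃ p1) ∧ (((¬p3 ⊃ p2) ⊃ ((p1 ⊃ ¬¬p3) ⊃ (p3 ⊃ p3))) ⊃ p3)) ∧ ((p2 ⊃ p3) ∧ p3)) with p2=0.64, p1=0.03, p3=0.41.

(p2 ∧ p3) = min(0.64, 0.41) = 0.41
(p2 ⊃ p2): 0.64 ≤ 0.64, so result = 1
((p2 ∧ p3) ⊃ (p2 ⊃ p2)): 0.41 ≤ 1, so result = 1
(((p2 ∧ p3) ⊃ (p2 ⊃ p2)) ⊃ p1): 1 > 0.03, so result = 0.03
¬p3: Gödel ¬ of 0.41 = 0 (operand ≠ 0)
(¬p3 ⊃ p2): 0 ≤ 0.64, so result = 1
¬p3: Gödel ¬ of 0.41 = 0 (operand ≠ 0)
¬¬p3: Gödel ¬ of 0 = 1 (operand is 0)
(p1 ⊃ ¬¬p3): 0.03 ≤ 1, so result = 1
(p3 ⊃ p3): 0.41 ≤ 0.41, so result = 1
((p1 ⊃ ¬¬p3) ⊃ (p3 ⊃ p3)): 1 ≤ 1, so result = 1
((¬p3 ⊃ p2) ⊃ ((p1 ⊃ ¬¬p3) ⊃ (p3 ⊃ p3))): 1 ≤ 1, so result = 1
(((¬p3 ⊃ p2) ⊃ ((p1 ⊃ ¬¬p3) ⊃ (p3 ⊃ p3))) ⊃ p3): 1 > 0.41, so result = 0.41
((((p2 ∧ p3) ⊃ (p2 ⊃ p2)) ⊃ p1) ∧ (((¬p3 ⊃ p2) ⊃ ((p1 ⊃ ¬¬p3) ⊃ (p3 ⊃ p3))) ⊃ p3)) = min(0.03, 0.41) = 0.03
(p2 ⊃ p3): 0.64 > 0.41, so result = 0.41
((p2 ⊃ p3) ∧ p3) = min(0.41, 0.41) = 0.41
(((((p2 ∧ p3) ⊃ (p2 ⊃ p2)) ⊃ p1) ∧ (((¬p3 ⊃ p2) ⊃ ((p1 ⊃ ¬¬p3) ⊃ (p3 ⊃ p3))) ⊃ p3)) ∧ ((p2 ⊃ p3) ∧ p3)) = min(0.03, 0.41) = 0.03

0.03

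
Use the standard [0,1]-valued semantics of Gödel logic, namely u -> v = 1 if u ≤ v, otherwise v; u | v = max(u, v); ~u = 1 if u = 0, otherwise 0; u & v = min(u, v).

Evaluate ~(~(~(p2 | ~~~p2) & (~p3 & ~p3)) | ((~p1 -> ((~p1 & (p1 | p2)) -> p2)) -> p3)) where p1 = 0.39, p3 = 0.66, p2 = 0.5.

0.00

~p2: Gödel ¬ of 0.5 = 0 (operand ≠ 0)
~~p2: Gödel ¬ of 0 = 1 (operand is 0)
~~~p2: Gödel ¬ of 1 = 0 (operand ≠ 0)
(p2 | ~~~p2) = max(0.5, 0) = 0.5
~(p2 | ~~~p2): Gödel ¬ of 0.5 = 0 (operand ≠ 0)
~p3: Gödel ¬ of 0.66 = 0 (operand ≠ 0)
~p3: Gödel ¬ of 0.66 = 0 (operand ≠ 0)
(~p3 & ~p3) = min(0, 0) = 0
(~(p2 | ~~~p2) & (~p3 & ~p3)) = min(0, 0) = 0
~(~(p2 | ~~~p2) & (~p3 & ~p3)): Gödel ¬ of 0 = 1 (operand is 0)
~p1: Gödel ¬ of 0.39 = 0 (operand ≠ 0)
~p1: Gödel ¬ of 0.39 = 0 (operand ≠ 0)
(p1 | p2) = max(0.39, 0.5) = 0.5
(~p1 & (p1 | p2)) = min(0, 0.5) = 0
((~p1 & (p1 | p2)) -> p2): 0 ≤ 0.5, so result = 1
(~p1 -> ((~p1 & (p1 | p2)) -> p2)): 0 ≤ 1, so result = 1
((~p1 -> ((~p1 & (p1 | p2)) -> p2)) -> p3): 1 > 0.66, so result = 0.66
(~(~(p2 | ~~~p2) & (~p3 & ~p3)) | ((~p1 -> ((~p1 & (p1 | p2)) -> p2)) -> p3)) = max(1, 0.66) = 1
~(~(~(p2 | ~~~p2) & (~p3 & ~p3)) | ((~p1 -> ((~p1 & (p1 | p2)) -> p2)) -> p3)): Gödel ¬ of 1 = 0 (operand ≠ 0)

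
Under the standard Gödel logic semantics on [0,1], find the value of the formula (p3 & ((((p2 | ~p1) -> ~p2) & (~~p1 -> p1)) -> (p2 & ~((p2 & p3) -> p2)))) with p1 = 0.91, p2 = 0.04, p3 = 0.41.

~p1: Gödel ¬ of 0.91 = 0 (operand ≠ 0)
(p2 | ~p1) = max(0.04, 0) = 0.04
~p2: Gödel ¬ of 0.04 = 0 (operand ≠ 0)
((p2 | ~p1) -> ~p2): 0.04 > 0, so result = 0
~p1: Gödel ¬ of 0.91 = 0 (operand ≠ 0)
~~p1: Gödel ¬ of 0 = 1 (operand is 0)
(~~p1 -> p1): 1 > 0.91, so result = 0.91
(((p2 | ~p1) -> ~p2) & (~~p1 -> p1)) = min(0, 0.91) = 0
(p2 & p3) = min(0.04, 0.41) = 0.04
((p2 & p3) -> p2): 0.04 ≤ 0.04, so result = 1
~((p2 & p3) -> p2): Gödel ¬ of 1 = 0 (operand ≠ 0)
(p2 & ~((p2 & p3) -> p2)) = min(0.04, 0) = 0
((((p2 | ~p1) -> ~p2) & (~~p1 -> p1)) -> (p2 & ~((p2 & p3) -> p2))): 0 ≤ 0, so result = 1
(p3 & ((((p2 | ~p1) -> ~p2) & (~~p1 -> p1)) -> (p2 & ~((p2 & p3) -> p2)))) = min(0.41, 1) = 0.41

0.41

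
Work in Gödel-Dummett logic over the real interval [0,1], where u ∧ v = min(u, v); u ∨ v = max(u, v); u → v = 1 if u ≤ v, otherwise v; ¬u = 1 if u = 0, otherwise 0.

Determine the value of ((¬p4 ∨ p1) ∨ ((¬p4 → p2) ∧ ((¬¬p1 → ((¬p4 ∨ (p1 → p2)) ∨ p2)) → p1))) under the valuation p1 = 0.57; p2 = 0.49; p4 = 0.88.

1.00

¬p4: Gödel ¬ of 0.88 = 0 (operand ≠ 0)
(¬p4 ∨ p1) = max(0, 0.57) = 0.57
¬p4: Gödel ¬ of 0.88 = 0 (operand ≠ 0)
(¬p4 → p2): 0 ≤ 0.49, so result = 1
¬p1: Gödel ¬ of 0.57 = 0 (operand ≠ 0)
¬¬p1: Gödel ¬ of 0 = 1 (operand is 0)
¬p4: Gödel ¬ of 0.88 = 0 (operand ≠ 0)
(p1 → p2): 0.57 > 0.49, so result = 0.49
(¬p4 ∨ (p1 → p2)) = max(0, 0.49) = 0.49
((¬p4 ∨ (p1 → p2)) ∨ p2) = max(0.49, 0.49) = 0.49
(¬¬p1 → ((¬p4 ∨ (p1 → p2)) ∨ p2)): 1 > 0.49, so result = 0.49
((¬¬p1 → ((¬p4 ∨ (p1 → p2)) ∨ p2)) → p1): 0.49 ≤ 0.57, so result = 1
((¬p4 → p2) ∧ ((¬¬p1 → ((¬p4 ∨ (p1 → p2)) ∨ p2)) → p1)) = min(1, 1) = 1
((¬p4 ∨ p1) ∨ ((¬p4 → p2) ∧ ((¬¬p1 → ((¬p4 ∨ (p1 → p2)) ∨ p2)) → p1))) = max(0.57, 1) = 1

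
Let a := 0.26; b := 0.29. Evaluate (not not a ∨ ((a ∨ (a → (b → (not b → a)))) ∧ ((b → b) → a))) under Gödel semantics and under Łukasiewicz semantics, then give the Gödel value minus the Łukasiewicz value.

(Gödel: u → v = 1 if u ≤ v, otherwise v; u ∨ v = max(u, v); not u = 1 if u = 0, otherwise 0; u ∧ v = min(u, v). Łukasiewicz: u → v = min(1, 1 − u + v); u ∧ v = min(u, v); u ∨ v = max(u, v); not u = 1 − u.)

Gödel evaluation:
  not a: Gödel ¬ of 0.26 = 0 (operand ≠ 0)
  not not a: Gödel ¬ of 0 = 1 (operand is 0)
  not b: Gödel ¬ of 0.29 = 0 (operand ≠ 0)
  (not b → a): 0 ≤ 0.26, so result = 1
  (b → (not b → a)): 0.29 ≤ 1, so result = 1
  (a → (b → (not b → a))): 0.26 ≤ 1, so result = 1
  (a ∨ (a → (b → (not b → a)))) = max(0.26, 1) = 1
  (b → b): 0.29 ≤ 0.29, so result = 1
  ((b → b) → a): 1 > 0.26, so result = 0.26
  ((a ∨ (a → (b → (not b → a)))) ∧ ((b → b) → a)) = min(1, 0.26) = 0.26
  (not not a ∨ ((a ∨ (a → (b → (not b → a)))) ∧ ((b → b) → a))) = max(1, 0.26) = 1
  Gödel value = 1
Łukasiewicz evaluation:
  not a: Łukasiewicz ¬ gives 1 − 0.26 = 0.74
  not not a: Łukasiewicz ¬ gives 1 − 0.74 = 0.26
  not b: Łukasiewicz ¬ gives 1 − 0.29 = 0.71
  (not b → a): min(1, 1 − 0.71 + 0.26) = 0.55
  (b → (not b → a)): min(1, 1 − 0.29 + 0.55) = 1
  (a → (b → (not b → a))): min(1, 1 − 0.26 + 1) = 1
  (a ∨ (a → (b → (not b → a)))) = max(0.26, 1) = 1
  (b → b): min(1, 1 − 0.29 + 0.29) = 1
  ((b → b) → a): min(1, 1 − 1 + 0.26) = 0.26
  ((a ∨ (a → (b → (not b → a)))) ∧ ((b → b) → a)) = min(1, 0.26) = 0.26
  (not not a ∨ ((a ∨ (a → (b → (not b → a)))) ∧ ((b → b) → a))) = max(0.26, 0.26) = 0.26
  Łukasiewicz value = 0.26
Difference: 1 − 0.26 = 0.74

0.74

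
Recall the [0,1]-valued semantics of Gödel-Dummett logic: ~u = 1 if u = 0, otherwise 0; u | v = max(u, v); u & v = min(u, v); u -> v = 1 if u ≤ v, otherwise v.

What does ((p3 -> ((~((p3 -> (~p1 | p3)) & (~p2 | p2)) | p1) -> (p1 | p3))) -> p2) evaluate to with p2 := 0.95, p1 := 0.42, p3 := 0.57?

~p1: Gödel ¬ of 0.42 = 0 (operand ≠ 0)
(~p1 | p3) = max(0, 0.57) = 0.57
(p3 -> (~p1 | p3)): 0.57 ≤ 0.57, so result = 1
~p2: Gödel ¬ of 0.95 = 0 (operand ≠ 0)
(~p2 | p2) = max(0, 0.95) = 0.95
((p3 -> (~p1 | p3)) & (~p2 | p2)) = min(1, 0.95) = 0.95
~((p3 -> (~p1 | p3)) & (~p2 | p2)): Gödel ¬ of 0.95 = 0 (operand ≠ 0)
(~((p3 -> (~p1 | p3)) & (~p2 | p2)) | p1) = max(0, 0.42) = 0.42
(p1 | p3) = max(0.42, 0.57) = 0.57
((~((p3 -> (~p1 | p3)) & (~p2 | p2)) | p1) -> (p1 | p3)): 0.42 ≤ 0.57, so result = 1
(p3 -> ((~((p3 -> (~p1 | p3)) & (~p2 | p2)) | p1) -> (p1 | p3))): 0.57 ≤ 1, so result = 1
((p3 -> ((~((p3 -> (~p1 | p3)) & (~p2 | p2)) | p1) -> (p1 | p3))) -> p2): 1 > 0.95, so result = 0.95

0.95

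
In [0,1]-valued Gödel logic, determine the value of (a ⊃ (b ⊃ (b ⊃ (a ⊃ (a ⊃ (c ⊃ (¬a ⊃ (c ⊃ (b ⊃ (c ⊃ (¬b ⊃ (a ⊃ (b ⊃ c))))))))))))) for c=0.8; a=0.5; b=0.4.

¬a: Gödel ¬ of 0.5 = 0 (operand ≠ 0)
¬b: Gödel ¬ of 0.4 = 0 (operand ≠ 0)
(b ⊃ c): 0.4 ≤ 0.8, so result = 1
(a ⊃ (b ⊃ c)): 0.5 ≤ 1, so result = 1
(¬b ⊃ (a ⊃ (b ⊃ c))): 0 ≤ 1, so result = 1
(c ⊃ (¬b ⊃ (a ⊃ (b ⊃ c)))): 0.8 ≤ 1, so result = 1
(b ⊃ (c ⊃ (¬b ⊃ (a ⊃ (b ⊃ c))))): 0.4 ≤ 1, so result = 1
(c ⊃ (b ⊃ (c ⊃ (¬b ⊃ (a ⊃ (b ⊃ c)))))): 0.8 ≤ 1, so result = 1
(¬a ⊃ (c ⊃ (b ⊃ (c ⊃ (¬b ⊃ (a ⊃ (b ⊃ c))))))): 0 ≤ 1, so result = 1
(c ⊃ (¬a ⊃ (c ⊃ (b ⊃ (c ⊃ (¬b ⊃ (a ⊃ (b ⊃ c)))))))): 0.8 ≤ 1, so result = 1
(a ⊃ (c ⊃ (¬a ⊃ (c ⊃ (b ⊃ (c ⊃ (¬b ⊃ (a ⊃ (b ⊃ c))))))))): 0.5 ≤ 1, so result = 1
(a ⊃ (a ⊃ (c ⊃ (¬a ⊃ (c ⊃ (b ⊃ (c ⊃ (¬b ⊃ (a ⊃ (b ⊃ c)))))))))): 0.5 ≤ 1, so result = 1
(b ⊃ (a ⊃ (a ⊃ (c ⊃ (¬a ⊃ (c ⊃ (b ⊃ (c ⊃ (¬b ⊃ (a ⊃ (b ⊃ c))))))))))): 0.4 ≤ 1, so result = 1
(b ⊃ (b ⊃ (a ⊃ (a ⊃ (c ⊃ (¬a ⊃ (c ⊃ (b ⊃ (c ⊃ (¬b ⊃ (a ⊃ (b ⊃ c)))))))))))): 0.4 ≤ 1, so result = 1
(a ⊃ (b ⊃ (b ⊃ (a ⊃ (a ⊃ (c ⊃ (¬a ⊃ (c ⊃ (b ⊃ (c ⊃ (¬b ⊃ (a ⊃ (b ⊃ c))))))))))))): 0.5 ≤ 1, so result = 1

1.00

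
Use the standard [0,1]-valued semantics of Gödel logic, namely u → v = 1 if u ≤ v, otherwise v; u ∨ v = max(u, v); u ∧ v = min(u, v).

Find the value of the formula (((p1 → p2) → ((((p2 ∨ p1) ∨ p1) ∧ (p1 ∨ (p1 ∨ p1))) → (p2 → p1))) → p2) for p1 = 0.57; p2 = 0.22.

(p1 → p2): 0.57 > 0.22, so result = 0.22
(p2 ∨ p1) = max(0.22, 0.57) = 0.57
((p2 ∨ p1) ∨ p1) = max(0.57, 0.57) = 0.57
(p1 ∨ p1) = max(0.57, 0.57) = 0.57
(p1 ∨ (p1 ∨ p1)) = max(0.57, 0.57) = 0.57
(((p2 ∨ p1) ∨ p1) ∧ (p1 ∨ (p1 ∨ p1))) = min(0.57, 0.57) = 0.57
(p2 → p1): 0.22 ≤ 0.57, so result = 1
((((p2 ∨ p1) ∨ p1) ∧ (p1 ∨ (p1 ∨ p1))) → (p2 → p1)): 0.57 ≤ 1, so result = 1
((p1 → p2) → ((((p2 ∨ p1) ∨ p1) ∧ (p1 ∨ (p1 ∨ p1))) → (p2 → p1))): 0.22 ≤ 1, so result = 1
(((p1 → p2) → ((((p2 ∨ p1) ∨ p1) ∧ (p1 ∨ (p1 ∨ p1))) → (p2 → p1))) → p2): 1 > 0.22, so result = 0.22

0.22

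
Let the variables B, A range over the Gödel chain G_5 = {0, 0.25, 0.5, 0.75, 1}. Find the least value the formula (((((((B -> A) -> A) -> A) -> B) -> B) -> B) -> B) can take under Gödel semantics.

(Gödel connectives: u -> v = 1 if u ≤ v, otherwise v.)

0.25

The minimum is attained at B = 0.25, A = 0:
  (B -> A): 0.25 > 0, so result = 0
  ((B -> A) -> A): 0 ≤ 0, so result = 1
  (((B -> A) -> A) -> A): 1 > 0, so result = 0
  ((((B -> A) -> A) -> A) -> B): 0 ≤ 0.25, so result = 1
  (((((B -> A) -> A) -> A) -> B) -> B): 1 > 0.25, so result = 0.25
  ((((((B -> A) -> A) -> A) -> B) -> B) -> B): 0.25 ≤ 0.25, so result = 1
  (((((((B -> A) -> A) -> A) -> B) -> B) -> B) -> B): 1 > 0.25, so result = 0.25
Checking all 25 assignments confirms none give a value below 0.25.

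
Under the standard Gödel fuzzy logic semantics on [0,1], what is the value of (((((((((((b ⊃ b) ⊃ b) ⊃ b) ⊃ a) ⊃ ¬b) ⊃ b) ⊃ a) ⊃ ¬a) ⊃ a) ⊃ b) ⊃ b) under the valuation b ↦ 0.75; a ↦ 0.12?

1.00

(b ⊃ b): 0.75 ≤ 0.75, so result = 1
((b ⊃ b) ⊃ b): 1 > 0.75, so result = 0.75
(((b ⊃ b) ⊃ b) ⊃ b): 0.75 ≤ 0.75, so result = 1
((((b ⊃ b) ⊃ b) ⊃ b) ⊃ a): 1 > 0.12, so result = 0.12
¬b: Gödel ¬ of 0.75 = 0 (operand ≠ 0)
(((((b ⊃ b) ⊃ b) ⊃ b) ⊃ a) ⊃ ¬b): 0.12 > 0, so result = 0
((((((b ⊃ b) ⊃ b) ⊃ b) ⊃ a) ⊃ ¬b) ⊃ b): 0 ≤ 0.75, so result = 1
(((((((b ⊃ b) ⊃ b) ⊃ b) ⊃ a) ⊃ ¬b) ⊃ b) ⊃ a): 1 > 0.12, so result = 0.12
¬a: Gödel ¬ of 0.12 = 0 (operand ≠ 0)
((((((((b ⊃ b) ⊃ b) ⊃ b) ⊃ a) ⊃ ¬b) ⊃ b) ⊃ a) ⊃ ¬a): 0.12 > 0, so result = 0
(((((((((b ⊃ b) ⊃ b) ⊃ b) ⊃ a) ⊃ ¬b) ⊃ b) ⊃ a) ⊃ ¬a) ⊃ a): 0 ≤ 0.12, so result = 1
((((((((((b ⊃ b) ⊃ b) ⊃ b) ⊃ a) ⊃ ¬b) ⊃ b) ⊃ a) ⊃ ¬a) ⊃ a) ⊃ b): 1 > 0.75, so result = 0.75
(((((((((((b ⊃ b) ⊃ b) ⊃ b) ⊃ a) ⊃ ¬b) ⊃ b) ⊃ a) ⊃ ¬a) ⊃ a) ⊃ b) ⊃ b): 0.75 ≤ 0.75, so result = 1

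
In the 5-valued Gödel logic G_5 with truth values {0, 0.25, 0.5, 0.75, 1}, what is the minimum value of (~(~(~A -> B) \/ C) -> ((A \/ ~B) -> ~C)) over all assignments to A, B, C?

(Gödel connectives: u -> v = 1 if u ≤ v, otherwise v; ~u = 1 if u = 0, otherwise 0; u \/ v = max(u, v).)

1.00

Every assignment gives 1. For instance at A = 0, B = 0, C = 0:
  ~A: Gödel ¬ of 0 = 1 (operand is 0)
  (~A -> B): 1 > 0, so result = 0
  ~(~A -> B): Gödel ¬ of 0 = 1 (operand is 0)
  (~(~A -> B) \/ C) = max(1, 0) = 1
  ~(~(~A -> B) \/ C): Gödel ¬ of 1 = 0 (operand ≠ 0)
  ~B: Gödel ¬ of 0 = 1 (operand is 0)
  (A \/ ~B) = max(0, 1) = 1
  ~C: Gödel ¬ of 0 = 1 (operand is 0)
  ((A \/ ~B) -> ~C): 1 ≤ 1, so result = 1
  (~(~(~A -> B) \/ C) -> ((A \/ ~B) -> ~C)): 0 ≤ 1, so result = 1
All 125 assignments give value 1 — the formula is a G_5-tautology.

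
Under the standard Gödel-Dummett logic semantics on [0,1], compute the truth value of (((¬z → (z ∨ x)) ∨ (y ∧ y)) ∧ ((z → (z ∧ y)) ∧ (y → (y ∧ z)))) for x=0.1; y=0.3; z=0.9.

0.30

¬z: Gödel ¬ of 0.9 = 0 (operand ≠ 0)
(z ∨ x) = max(0.9, 0.1) = 0.9
(¬z → (z ∨ x)): 0 ≤ 0.9, so result = 1
(y ∧ y) = min(0.3, 0.3) = 0.3
((¬z → (z ∨ x)) ∨ (y ∧ y)) = max(1, 0.3) = 1
(z ∧ y) = min(0.9, 0.3) = 0.3
(z → (z ∧ y)): 0.9 > 0.3, so result = 0.3
(y ∧ z) = min(0.3, 0.9) = 0.3
(y → (y ∧ z)): 0.3 ≤ 0.3, so result = 1
((z → (z ∧ y)) ∧ (y → (y ∧ z))) = min(0.3, 1) = 0.3
(((¬z → (z ∨ x)) ∨ (y ∧ y)) ∧ ((z → (z ∧ y)) ∧ (y → (y ∧ z)))) = min(1, 0.3) = 0.3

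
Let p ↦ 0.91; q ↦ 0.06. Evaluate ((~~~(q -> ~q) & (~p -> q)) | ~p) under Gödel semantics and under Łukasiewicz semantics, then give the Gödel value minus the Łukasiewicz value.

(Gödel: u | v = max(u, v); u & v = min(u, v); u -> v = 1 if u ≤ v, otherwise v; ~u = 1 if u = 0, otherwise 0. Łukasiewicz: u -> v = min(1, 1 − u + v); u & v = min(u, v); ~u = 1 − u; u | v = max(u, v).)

0.91

Gödel evaluation:
  ~q: Gödel ¬ of 0.06 = 0 (operand ≠ 0)
  (q -> ~q): 0.06 > 0, so result = 0
  ~(q -> ~q): Gödel ¬ of 0 = 1 (operand is 0)
  ~~(q -> ~q): Gödel ¬ of 1 = 0 (operand ≠ 0)
  ~~~(q -> ~q): Gödel ¬ of 0 = 1 (operand is 0)
  ~p: Gödel ¬ of 0.91 = 0 (operand ≠ 0)
  (~p -> q): 0 ≤ 0.06, so result = 1
  (~~~(q -> ~q) & (~p -> q)) = min(1, 1) = 1
  ~p: Gödel ¬ of 0.91 = 0 (operand ≠ 0)
  ((~~~(q -> ~q) & (~p -> q)) | ~p) = max(1, 0) = 1
  Gödel value = 1
Łukasiewicz evaluation:
  ~q: Łukasiewicz ¬ gives 1 − 0.06 = 0.94
  (q -> ~q): min(1, 1 − 0.06 + 0.94) = 1
  ~(q -> ~q): Łukasiewicz ¬ gives 1 − 1 = 0
  ~~(q -> ~q): Łukasiewicz ¬ gives 1 − 0 = 1
  ~~~(q -> ~q): Łukasiewicz ¬ gives 1 − 1 = 0
  ~p: Łukasiewicz ¬ gives 1 − 0.91 = 0.09
  (~p -> q): min(1, 1 − 0.09 + 0.06) = 0.97
  (~~~(q -> ~q) & (~p -> q)) = min(0, 0.97) = 0
  ~p: Łukasiewicz ¬ gives 1 − 0.91 = 0.09
  ((~~~(q -> ~q) & (~p -> q)) | ~p) = max(0, 0.09) = 0.09
  Łukasiewicz value = 0.09
Difference: 1 − 0.09 = 0.91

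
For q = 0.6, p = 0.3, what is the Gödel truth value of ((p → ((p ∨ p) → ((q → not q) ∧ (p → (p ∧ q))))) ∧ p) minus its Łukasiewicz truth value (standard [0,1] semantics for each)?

Gödel evaluation:
  (p ∨ p) = max(0.3, 0.3) = 0.3
  not q: Gödel ¬ of 0.6 = 0 (operand ≠ 0)
  (q → not q): 0.6 > 0, so result = 0
  (p ∧ q) = min(0.3, 0.6) = 0.3
  (p → (p ∧ q)): 0.3 ≤ 0.3, so result = 1
  ((q → not q) ∧ (p → (p ∧ q))) = min(0, 1) = 0
  ((p ∨ p) → ((q → not q) ∧ (p → (p ∧ q)))): 0.3 > 0, so result = 0
  (p → ((p ∨ p) → ((q → not q) ∧ (p → (p ∧ q))))): 0.3 > 0, so result = 0
  ((p → ((p ∨ p) → ((q → not q) ∧ (p → (p ∧ q))))) ∧ p) = min(0, 0.3) = 0
  Gödel value = 0
Łukasiewicz evaluation:
  (p ∨ p) = max(0.3, 0.3) = 0.3
  not q: Łukasiewicz ¬ gives 1 − 0.6 = 0.4
  (q → not q): min(1, 1 − 0.6 + 0.4) = 0.8
  (p ∧ q) = min(0.3, 0.6) = 0.3
  (p → (p ∧ q)): min(1, 1 − 0.3 + 0.3) = 1
  ((q → not q) ∧ (p → (p ∧ q))) = min(0.8, 1) = 0.8
  ((p ∨ p) → ((q → not q) ∧ (p → (p ∧ q)))): min(1, 1 − 0.3 + 0.8) = 1
  (p → ((p ∨ p) → ((q → not q) ∧ (p → (p ∧ q))))): min(1, 1 − 0.3 + 1) = 1
  ((p → ((p ∨ p) → ((q → not q) ∧ (p → (p ∧ q))))) ∧ p) = min(1, 0.3) = 0.3
  Łukasiewicz value = 0.3
Difference: 0 − 0.3 = -0.30

-0.30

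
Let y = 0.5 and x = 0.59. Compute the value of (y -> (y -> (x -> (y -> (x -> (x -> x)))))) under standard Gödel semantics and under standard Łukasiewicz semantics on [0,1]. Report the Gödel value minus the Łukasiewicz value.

Gödel evaluation:
  (x -> x): 0.59 ≤ 0.59, so result = 1
  (x -> (x -> x)): 0.59 ≤ 1, so result = 1
  (y -> (x -> (x -> x))): 0.5 ≤ 1, so result = 1
  (x -> (y -> (x -> (x -> x)))): 0.59 ≤ 1, so result = 1
  (y -> (x -> (y -> (x -> (x -> x))))): 0.5 ≤ 1, so result = 1
  (y -> (y -> (x -> (y -> (x -> (x -> x)))))): 0.5 ≤ 1, so result = 1
  Gödel value = 1
Łukasiewicz evaluation:
  (x -> x): min(1, 1 − 0.59 + 0.59) = 1
  (x -> (x -> x)): min(1, 1 − 0.59 + 1) = 1
  (y -> (x -> (x -> x))): min(1, 1 − 0.5 + 1) = 1
  (x -> (y -> (x -> (x -> x)))): min(1, 1 − 0.59 + 1) = 1
  (y -> (x -> (y -> (x -> (x -> x))))): min(1, 1 − 0.5 + 1) = 1
  (y -> (y -> (x -> (y -> (x -> (x -> x)))))): min(1, 1 − 0.5 + 1) = 1
  Łukasiewicz value = 1
Difference: 1 − 1 = 0.00

0.00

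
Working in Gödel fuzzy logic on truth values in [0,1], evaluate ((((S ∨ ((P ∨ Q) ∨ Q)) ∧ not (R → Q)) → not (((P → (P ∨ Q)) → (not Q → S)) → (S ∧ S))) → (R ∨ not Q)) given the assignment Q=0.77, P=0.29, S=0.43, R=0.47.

(P ∨ Q) = max(0.29, 0.77) = 0.77
((P ∨ Q) ∨ Q) = max(0.77, 0.77) = 0.77
(S ∨ ((P ∨ Q) ∨ Q)) = max(0.43, 0.77) = 0.77
(R → Q): 0.47 ≤ 0.77, so result = 1
not (R → Q): Gödel ¬ of 1 = 0 (operand ≠ 0)
((S ∨ ((P ∨ Q) ∨ Q)) ∧ not (R → Q)) = min(0.77, 0) = 0
(P ∨ Q) = max(0.29, 0.77) = 0.77
(P → (P ∨ Q)): 0.29 ≤ 0.77, so result = 1
not Q: Gödel ¬ of 0.77 = 0 (operand ≠ 0)
(not Q → S): 0 ≤ 0.43, so result = 1
((P → (P ∨ Q)) → (not Q → S)): 1 ≤ 1, so result = 1
(S ∧ S) = min(0.43, 0.43) = 0.43
(((P → (P ∨ Q)) → (not Q → S)) → (S ∧ S)): 1 > 0.43, so result = 0.43
not (((P → (P ∨ Q)) → (not Q → S)) → (S ∧ S)): Gödel ¬ of 0.43 = 0 (operand ≠ 0)
(((S ∨ ((P ∨ Q) ∨ Q)) ∧ not (R → Q)) → not (((P → (P ∨ Q)) → (not Q → S)) → (S ∧ S))): 0 ≤ 0, so result = 1
not Q: Gödel ¬ of 0.77 = 0 (operand ≠ 0)
(R ∨ not Q) = max(0.47, 0) = 0.47
((((S ∨ ((P ∨ Q) ∨ Q)) ∧ not (R → Q)) → not (((P → (P ∨ Q)) → (not Q → S)) → (S ∧ S))) → (R ∨ not Q)): 1 > 0.47, so result = 0.47

0.47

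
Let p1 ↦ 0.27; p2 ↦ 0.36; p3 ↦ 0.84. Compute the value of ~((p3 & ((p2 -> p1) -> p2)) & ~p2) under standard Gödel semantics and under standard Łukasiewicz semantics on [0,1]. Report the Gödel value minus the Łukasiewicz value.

0.45

Gödel evaluation:
  (p2 -> p1): 0.36 > 0.27, so result = 0.27
  ((p2 -> p1) -> p2): 0.27 ≤ 0.36, so result = 1
  (p3 & ((p2 -> p1) -> p2)) = min(0.84, 1) = 0.84
  ~p2: Gödel ¬ of 0.36 = 0 (operand ≠ 0)
  ((p3 & ((p2 -> p1) -> p2)) & ~p2) = min(0.84, 0) = 0
  ~((p3 & ((p2 -> p1) -> p2)) & ~p2): Gödel ¬ of 0 = 1 (operand is 0)
  Gödel value = 1
Łukasiewicz evaluation:
  (p2 -> p1): min(1, 1 − 0.36 + 0.27) = 0.91
  ((p2 -> p1) -> p2): min(1, 1 − 0.91 + 0.36) = 0.45
  (p3 & ((p2 -> p1) -> p2)) = min(0.84, 0.45) = 0.45
  ~p2: Łukasiewicz ¬ gives 1 − 0.36 = 0.64
  ((p3 & ((p2 -> p1) -> p2)) & ~p2) = min(0.45, 0.64) = 0.45
  ~((p3 & ((p2 -> p1) -> p2)) & ~p2): Łukasiewicz ¬ gives 1 − 0.45 = 0.55
  Łukasiewicz value = 0.55
Difference: 1 − 0.55 = 0.45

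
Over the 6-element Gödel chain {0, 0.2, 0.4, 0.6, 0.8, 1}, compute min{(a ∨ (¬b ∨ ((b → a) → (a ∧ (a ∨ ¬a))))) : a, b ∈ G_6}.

The minimum is attained at a = 0.2, b = 0.2:
  ¬b: Gödel ¬ of 0.2 = 0 (operand ≠ 0)
  (b → a): 0.2 ≤ 0.2, so result = 1
  ¬a: Gödel ¬ of 0.2 = 0 (operand ≠ 0)
  (a ∨ ¬a) = max(0.2, 0) = 0.2
  (a ∧ (a ∨ ¬a)) = min(0.2, 0.2) = 0.2
  ((b → a) → (a ∧ (a ∨ ¬a))): 1 > 0.2, so result = 0.2
  (¬b ∨ ((b → a) → (a ∧ (a ∨ ¬a)))) = max(0, 0.2) = 0.2
  (a ∨ (¬b ∨ ((b → a) → (a ∧ (a ∨ ¬a))))) = max(0.2, 0.2) = 0.2
Checking all 36 assignments confirms none give a value below 0.20.

0.20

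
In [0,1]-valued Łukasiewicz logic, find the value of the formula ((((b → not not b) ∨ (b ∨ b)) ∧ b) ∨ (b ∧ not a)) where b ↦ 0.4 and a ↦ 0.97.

not b: Łukasiewicz ¬ gives 1 − 0.4 = 0.6
not not b: Łukasiewicz ¬ gives 1 − 0.6 = 0.4
(b → not not b): min(1, 1 − 0.4 + 0.4) = 1
(b ∨ b) = max(0.4, 0.4) = 0.4
((b → not not b) ∨ (b ∨ b)) = max(1, 0.4) = 1
(((b → not not b) ∨ (b ∨ b)) ∧ b) = min(1, 0.4) = 0.4
not a: Łukasiewicz ¬ gives 1 − 0.97 = 0.03
(b ∧ not a) = min(0.4, 0.03) = 0.03
((((b → not not b) ∨ (b ∨ b)) ∧ b) ∨ (b ∧ not a)) = max(0.4, 0.03) = 0.4

0.40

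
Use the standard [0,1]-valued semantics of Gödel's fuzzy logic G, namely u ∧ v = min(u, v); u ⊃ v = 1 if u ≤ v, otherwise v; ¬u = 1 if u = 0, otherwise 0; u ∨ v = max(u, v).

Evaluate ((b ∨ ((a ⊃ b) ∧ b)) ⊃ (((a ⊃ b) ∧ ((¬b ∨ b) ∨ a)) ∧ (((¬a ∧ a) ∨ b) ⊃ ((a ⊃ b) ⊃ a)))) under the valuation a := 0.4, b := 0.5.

0.40

(a ⊃ b): 0.4 ≤ 0.5, so result = 1
((a ⊃ b) ∧ b) = min(1, 0.5) = 0.5
(b ∨ ((a ⊃ b) ∧ b)) = max(0.5, 0.5) = 0.5
(a ⊃ b): 0.4 ≤ 0.5, so result = 1
¬b: Gödel ¬ of 0.5 = 0 (operand ≠ 0)
(¬b ∨ b) = max(0, 0.5) = 0.5
((¬b ∨ b) ∨ a) = max(0.5, 0.4) = 0.5
((a ⊃ b) ∧ ((¬b ∨ b) ∨ a)) = min(1, 0.5) = 0.5
¬a: Gödel ¬ of 0.4 = 0 (operand ≠ 0)
(¬a ∧ a) = min(0, 0.4) = 0
((¬a ∧ a) ∨ b) = max(0, 0.5) = 0.5
(a ⊃ b): 0.4 ≤ 0.5, so result = 1
((a ⊃ b) ⊃ a): 1 > 0.4, so result = 0.4
(((¬a ∧ a) ∨ b) ⊃ ((a ⊃ b) ⊃ a)): 0.5 > 0.4, so result = 0.4
(((a ⊃ b) ∧ ((¬b ∨ b) ∨ a)) ∧ (((¬a ∧ a) ∨ b) ⊃ ((a ⊃ b) ⊃ a))) = min(0.5, 0.4) = 0.4
((b ∨ ((a ⊃ b) ∧ b)) ⊃ (((a ⊃ b) ∧ ((¬b ∨ b) ∨ a)) ∧ (((¬a ∧ a) ∨ b) ⊃ ((a ⊃ b) ⊃ a)))): 0.5 > 0.4, so result = 0.4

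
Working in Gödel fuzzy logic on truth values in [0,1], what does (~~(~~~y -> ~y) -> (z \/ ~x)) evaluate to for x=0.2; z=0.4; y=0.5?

0.40

~y: Gödel ¬ of 0.5 = 0 (operand ≠ 0)
~~y: Gödel ¬ of 0 = 1 (operand is 0)
~~~y: Gödel ¬ of 1 = 0 (operand ≠ 0)
~y: Gödel ¬ of 0.5 = 0 (operand ≠ 0)
(~~~y -> ~y): 0 ≤ 0, so result = 1
~(~~~y -> ~y): Gödel ¬ of 1 = 0 (operand ≠ 0)
~~(~~~y -> ~y): Gödel ¬ of 0 = 1 (operand is 0)
~x: Gödel ¬ of 0.2 = 0 (operand ≠ 0)
(z \/ ~x) = max(0.4, 0) = 0.4
(~~(~~~y -> ~y) -> (z \/ ~x)): 1 > 0.4, so result = 0.4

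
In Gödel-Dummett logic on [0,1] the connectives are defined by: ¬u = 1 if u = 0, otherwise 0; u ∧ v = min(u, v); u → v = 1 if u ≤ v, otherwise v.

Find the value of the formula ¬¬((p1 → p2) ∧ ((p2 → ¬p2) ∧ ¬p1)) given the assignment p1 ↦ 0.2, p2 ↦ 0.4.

(p1 → p2): 0.2 ≤ 0.4, so result = 1
¬p2: Gödel ¬ of 0.4 = 0 (operand ≠ 0)
(p2 → ¬p2): 0.4 > 0, so result = 0
¬p1: Gödel ¬ of 0.2 = 0 (operand ≠ 0)
((p2 → ¬p2) ∧ ¬p1) = min(0, 0) = 0
((p1 → p2) ∧ ((p2 → ¬p2) ∧ ¬p1)) = min(1, 0) = 0
¬((p1 → p2) ∧ ((p2 → ¬p2) ∧ ¬p1)): Gödel ¬ of 0 = 1 (operand is 0)
¬¬((p1 → p2) ∧ ((p2 → ¬p2) ∧ ¬p1)): Gödel ¬ of 1 = 0 (operand ≠ 0)

0.00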